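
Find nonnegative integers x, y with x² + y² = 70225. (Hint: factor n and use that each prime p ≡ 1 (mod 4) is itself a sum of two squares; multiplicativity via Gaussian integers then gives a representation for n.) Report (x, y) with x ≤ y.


Step 1: Factor n = 70225 = 5^2 · 53^2.
Step 2: Check the mod-4 condition on each prime factor: 5 ≡ 1 (mod 4), exponent 2; 53 ≡ 1 (mod 4), exponent 2.
All primes ≡ 3 (mod 4) appear to even exponent (or don't appear), so by the two-squares theorem n IS expressible as a sum of two squares.
Step 3: Build a representation. Group n = k² · m with k = 5 and m = 53 · 53 = 2809 (a product of primes ≡ 1 (mod 4)); a representation of m scales to one of n via (k·x)² + (k·y)² = k²(x² + y²). Each prime p ≡ 1 (mod 4) is itself a sum of two squares; find a² by testing p − a² for a perfect square:
  53: 53 − 1² = 52, 53 − 2² = 49 = 7² ⇒ 53 = 2² + 7².
  Combine using the Brahmagupta–Fibonacci identity (a² + b²)(c² + d²) = (ac − bd)² + (ad + bc)² = (ac + bd)² + (ad − bc)²:
  53 · 53 = 2809: from (2² + 7²)(2² + 7²), take (2·2 − 7·7, 2·7 + 7·2) = (4 − 49, 14 + 14) = (-45, 28); dropping signs (only squares matter) gives (45, 28); check 45² + 28² = 2025 + 784 = 2809 ✓.
  Scale by k = 5: (5·45, 5·28) = (225, 140).
Step 4: Order so x ≤ y and verify: 140² + 225² = 19600 + 50625 = 70225 = n. ✓

n = 70225 = 140² + 225² (one valid representation with x ≤ y).


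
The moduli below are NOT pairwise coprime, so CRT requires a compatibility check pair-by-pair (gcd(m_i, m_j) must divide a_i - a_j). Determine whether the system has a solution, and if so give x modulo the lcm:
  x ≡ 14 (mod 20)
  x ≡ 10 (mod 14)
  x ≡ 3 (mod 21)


Moduli 20, 14, 21 are not pairwise coprime, so CRT works modulo lcm(m_i) when all pairwise compatibility conditions hold.
Pairwise compatibility: gcd(m_i, m_j) must divide a_i - a_j for every pair.
Merge one congruence at a time:
  Start: x ≡ 14 (mod 20).
  Combine with x ≡ 10 (mod 14): gcd(20, 14) = 2; 10 - 14 = -4, which IS divisible by 2, so compatible.
    Write x = 14 + 20·t and substitute into x ≡ 10 (mod 14): 20·t ≡ 10 − 14 = -4 (mod 14).
    Divide the congruence (and modulus) by g = 2: 10·t ≡ -2 (mod 7).
    Reduce coefficients mod 7: 3·t ≡ 5 (mod 7).
    The inverse of 3 mod 7 is 5 (since 3·5 = 15 = 2·7 + 1), so t ≡ 5·5 = 25 ≡ 4 (mod 7).
    Then x = 14 + 20·4 = 94, valid modulo lcm(20, 14) = 140: x ≡ 94 (mod 140).
  Combine with x ≡ 3 (mod 21): gcd(140, 21) = 7; 3 - 94 = -91, which IS divisible by 7, so compatible.
    Write x = 94 + 140·t and substitute into x ≡ 3 (mod 21): 140·t ≡ 3 − 94 = -91 (mod 21).
    Divide the congruence (and modulus) by g = 7: 20·t ≡ -13 (mod 3).
    Reduce coefficients mod 3: 2·t ≡ 2 (mod 3).
    The inverse of 2 mod 3 is 2 (since 2·2 = 4 = 1·3 + 1), so t ≡ 2·2 = 4 ≡ 1 (mod 3).
    Then x = 94 + 140·1 = 234, valid modulo lcm(140, 21) = 420: x ≡ 234 (mod 420).
Verify: 234 mod 20 = 14, 234 mod 14 = 10, 234 mod 21 = 3.

x ≡ 234 (mod 420).


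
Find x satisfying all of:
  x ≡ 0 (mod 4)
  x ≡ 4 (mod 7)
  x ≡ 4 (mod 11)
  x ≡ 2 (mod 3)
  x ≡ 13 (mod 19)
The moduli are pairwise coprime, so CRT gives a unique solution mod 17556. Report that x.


Product of moduli M = 4 · 7 · 11 · 3 · 19 = 17556.
Merge one congruence at a time:
  Start: x ≡ 0 (mod 4).
  Combine with x ≡ 4 (mod 7); new modulus lcm = 28.
    Write x = 0 + 4·t and substitute into x ≡ 4 (mod 7): 4·t ≡ 4 − 0 = 4 (mod 7).
    The inverse of 4 mod 7 is 2 (since 4·2 = 8 = 1·7 + 1), so t ≡ 2·4 = 8 ≡ 1 (mod 7).
    Then x = 0 + 4·1 = 4, valid modulo lcm(4, 7) = 28: x ≡ 4 (mod 28).
  Combine with x ≡ 4 (mod 11); new modulus lcm = 308.
    Write x = 4 + 28·t and substitute into x ≡ 4 (mod 11): 28·t ≡ 4 − 4 = 0 (mod 11).
    Reduce coefficients mod 11: 6·t ≡ 0 (mod 11).
    The inverse of 6 mod 11 is 2 (since 6·2 = 12 = 1·11 + 1), so t ≡ 2·0 = 0 ≡ 0 (mod 11).
    Then x = 4 + 28·0 = 4, valid modulo lcm(28, 11) = 308: x ≡ 4 (mod 308).
  Combine with x ≡ 2 (mod 3); new modulus lcm = 924.
    Write x = 4 + 308·t and substitute into x ≡ 2 (mod 3): 308·t ≡ 2 − 4 = -2 (mod 3).
    Reduce coefficients mod 3: 2·t ≡ 1 (mod 3).
    The inverse of 2 mod 3 is 2 (since 2·2 = 4 = 1·3 + 1), so t ≡ 2·1 = 2 ≡ 2 (mod 3).
    Then x = 4 + 308·2 = 620, valid modulo lcm(308, 3) = 924: x ≡ 620 (mod 924).
  Combine with x ≡ 13 (mod 19); new modulus lcm = 17556.
    Write x = 620 + 924·t and substitute into x ≡ 13 (mod 19): 924·t ≡ 13 − 620 = -607 (mod 19).
    Reduce coefficients mod 19: 12·t ≡ 1 (mod 19).
    The inverse of 12 mod 19 is 8 (since 12·8 = 96 = 5·19 + 1), so t ≡ 8·1 = 8 ≡ 8 (mod 19).
    Then x = 620 + 924·8 = 8012, valid modulo lcm(924, 19) = 17556: x ≡ 8012 (mod 17556).
Verify against each original: 8012 mod 4 = 0, 8012 mod 7 = 4, 8012 mod 11 = 4, 8012 mod 3 = 2, 8012 mod 19 = 13.

x ≡ 8012 (mod 17556).


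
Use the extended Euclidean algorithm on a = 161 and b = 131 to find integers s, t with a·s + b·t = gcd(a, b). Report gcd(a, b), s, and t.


Euclidean algorithm on (161, 131) — divide until remainder is 0:
  161 = 1 · 131 + 30
  131 = 4 · 30 + 11
  30 = 2 · 11 + 8
  11 = 1 · 8 + 3
  8 = 2 · 3 + 2
  3 = 1 · 2 + 1
  2 = 2 · 1 + 0
gcd(161, 131) = 1.
Track Bezout coefficients alongside the remainders: start with r₀ = 161 = a·1 + b·0 (s = 1, t = 0) and r₁ = 131 = a·0 + b·1 (s = 0, t = 1); each new remainder r_{k+1} = r_{k-1} − q_k·r_k inherits s_{k+1} = s_{k-1} − q_k·s_k, t_{k+1} = t_{k-1} − q_k·t_k, so r_k = a·s_k + b·t_k at every step:
  q = 1: r = 30, s = 1 − 1·0 = 1, t = 0 − 1·1 = -1  (check: 161·1 + 131·(-1) = 30)
  q = 4: r = 11, s = 0 − 4·1 = -4, t = 1 − 4·(-1) = 5  (check: 161·(-4) + 131·5 = 11)
  q = 2: r = 8, s = 1 − 2·(-4) = 9, t = -1 − 2·5 = -11  (check: 161·9 + 131·(-11) = 8)
  q = 1: r = 3, s = -4 − 1·9 = -13, t = 5 − 1·(-11) = 16  (check: 161·(-13) + 131·16 = 3)
  q = 2: r = 2, s = 9 − 2·(-13) = 35, t = -11 − 2·16 = -43  (check: 161·35 + 131·(-43) = 2)
  q = 1: r = 1, s = -13 − 1·35 = -48, t = 16 − 1·(-43) = 59  (check: 161·(-48) + 131·59 = 1)
The row with r = 1 (the gcd) gives the Bezout coefficients s = -48, t = 59.
Result: 161 · (-48) + 131 · (59) = 1.

gcd(161, 131) = 1; s = -48, t = 59 (check: 161·(-48) + 131·59 = 1).


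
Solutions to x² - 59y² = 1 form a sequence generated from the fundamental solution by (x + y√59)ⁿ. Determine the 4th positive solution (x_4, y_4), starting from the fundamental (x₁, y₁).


Step 1: Find the fundamental solution (x₁, y₁) of x² - 59y² = 1.
  Expand √59 as a continued fraction. a₀ = ⌊√59⌋ = 7; iterate m_{k+1} = d_k·a_k − m_k, d_{k+1} = (59 − m_{k+1}²)/d_k, a_{k+1} = ⌊(a₀ + m_{k+1})/d_{k+1}⌋ (starting m₀ = 0, d₀ = 1), with convergents p_k = a_k·p_{k-1} + p_{k-2}, q_k = a_k·q_{k-1} + q_{k-2} (p₋₁ = 1, q₋₁ = 0):
  k = 0: a₀ = 7; p₀/q₀ = 7/1; p₀² − 59·q₀² = 49 − 59 = -10.
  k = 1: m = 7, d = 10, a = ⌊(7 + 7)/10⌋ = 1; p/q = (1·7 + 1)/(1·1 + 0) = 8/1; p² − 59·q² = 64 − 59 = 5.
  k = 2: m = 3, d = 5, a = ⌊(7 + 3)/5⌋ = 2; p/q = (2·8 + 7)/(2·1 + 1) = 23/3; p² − 59·q² = 529 − 531 = -2.
  k = 3: m = 7, d = 2, a = ⌊(7 + 7)/2⌋ = 7; p/q = (7·23 + 8)/(7·3 + 1) = 169/22; p² − 59·q² = 28561 − 28556 = 5.
  k = 4: m = 7, d = 5, a = ⌊(7 + 7)/5⌋ = 2; p/q = (2·169 + 23)/(2·22 + 3) = 361/47; p² − 59·q² = 130321 − 130331 = -10.
  k = 5: m = 3, d = 10, a = ⌊(7 + 3)/10⌋ = 1; p/q = (1·361 + 169)/(1·47 + 22) = 530/69; p² − 59·q² = 280900 − 280899 = 1.
  The first convergent with p² − 59·q² = 1 gives the fundamental solution (x₁, y₁) = (530, 69).
Step 2: Apply the recurrence (x_{n+1}, y_{n+1}) = (x₁x_n + 59y₁y_n, x₁y_n + y₁x_n) repeatedly.
  From (x_1, y_1) = (530, 69): x_2 = 530·530 + 59·69·69 = 561799; y_2 = 530·69 + 69·530 = 73140.
  From (x_2, y_2) = (561799, 73140): x_3 = 530·561799 + 59·69·73140 = 595506410; y_3 = 530·73140 + 69·561799 = 77528331.
  From (x_3, y_3) = (595506410, 77528331): x_4 = 530·595506410 + 59·69·77528331 = 631236232801; y_4 = 530·77528331 + 69·595506410 = 82179957720.
Step 3: Verify x_4² - 59·y_4² = 398459181600798268305601 - 398459181600798268305600 = 1 (should be 1). ✓

(x_1, y_1) = (530, 69); (x_4, y_4) = (631236232801, 82179957720).


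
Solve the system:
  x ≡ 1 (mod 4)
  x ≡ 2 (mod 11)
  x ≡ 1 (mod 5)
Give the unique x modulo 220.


Moduli 4, 11, 5 are pairwise coprime; by CRT there is a unique solution modulo M = 4 · 11 · 5 = 220.
Solve pairwise, accumulating the modulus:
  Start with x ≡ 1 (mod 4).
  Combine with x ≡ 2 (mod 11): since gcd(4, 11) = 1, we get a unique residue mod 44.
    Write x = 1 + 4·t and substitute into x ≡ 2 (mod 11): 4·t ≡ 2 − 1 = 1 (mod 11).
    The inverse of 4 mod 11 is 3 (since 4·3 = 12 = 1·11 + 1), so t ≡ 3·1 = 3 ≡ 3 (mod 11).
    Then x = 1 + 4·3 = 13, valid modulo lcm(4, 11) = 44: x ≡ 13 (mod 44).
  Combine with x ≡ 1 (mod 5): since gcd(44, 5) = 1, we get a unique residue mod 220.
    Write x = 13 + 44·t and substitute into x ≡ 1 (mod 5): 44·t ≡ 1 − 13 = -12 (mod 5).
    Reduce coefficients mod 5: 4·t ≡ 3 (mod 5).
    The inverse of 4 mod 5 is 4 (since 4·4 = 16 = 3·5 + 1), so t ≡ 4·3 = 12 ≡ 2 (mod 5).
    Then x = 13 + 44·2 = 101, valid modulo lcm(44, 5) = 220: x ≡ 101 (mod 220).
Verify: 101 mod 4 = 1 ✓, 101 mod 11 = 2 ✓, 101 mod 5 = 1 ✓.

x ≡ 101 (mod 220).


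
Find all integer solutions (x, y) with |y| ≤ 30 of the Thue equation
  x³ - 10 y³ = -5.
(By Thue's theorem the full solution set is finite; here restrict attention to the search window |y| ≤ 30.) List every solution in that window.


The equation is x³ - 10y³ = -5. For fixed y, x³ = 10·y³ − 5, so a solution requires the RHS to be a perfect cube.
Strategy: iterate y from -30 to 30, compute RHS = 10·y³ − 5, and check whether it is a (positive or negative) perfect cube.
Check small values of y:
  y = 0: RHS = -5 is not a perfect cube.
  y = 1: RHS = 5 is not a perfect cube.
  y = -1: RHS = -15 is not a perfect cube.
  y = 2: RHS = 75 is not a perfect cube.
  y = -2: RHS = -85 is not a perfect cube.
  y = 3: RHS = 265 is not a perfect cube.
  y = -3: RHS = -275 is not a perfect cube.
Continuing the search up to |y| = 30 finds no solutions either.
No (x, y) in the scanned range satisfies the equation.

No integer solutions with |y| ≤ 30.


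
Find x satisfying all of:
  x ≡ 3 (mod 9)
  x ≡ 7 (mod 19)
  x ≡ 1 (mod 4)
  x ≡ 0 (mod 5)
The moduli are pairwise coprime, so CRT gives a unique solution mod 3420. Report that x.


Product of moduli M = 9 · 19 · 4 · 5 = 3420.
Merge one congruence at a time:
  Start: x ≡ 3 (mod 9).
  Combine with x ≡ 7 (mod 19); new modulus lcm = 171.
    Write x = 3 + 9·t and substitute into x ≡ 7 (mod 19): 9·t ≡ 7 − 3 = 4 (mod 19).
    The inverse of 9 mod 19 is 17 (since 9·17 = 153 = 8·19 + 1), so t ≡ 17·4 = 68 ≡ 11 (mod 19).
    Then x = 3 + 9·11 = 102, valid modulo lcm(9, 19) = 171: x ≡ 102 (mod 171).
  Combine with x ≡ 1 (mod 4); new modulus lcm = 684.
    Write x = 102 + 171·t and substitute into x ≡ 1 (mod 4): 171·t ≡ 1 − 102 = -101 (mod 4).
    Reduce coefficients mod 4: 3·t ≡ 3 (mod 4).
    The inverse of 3 mod 4 is 3 (since 3·3 = 9 = 2·4 + 1), so t ≡ 3·3 = 9 ≡ 1 (mod 4).
    Then x = 102 + 171·1 = 273, valid modulo lcm(171, 4) = 684: x ≡ 273 (mod 684).
  Combine with x ≡ 0 (mod 5); new modulus lcm = 3420.
    Write x = 273 + 684·t and substitute into x ≡ 0 (mod 5): 684·t ≡ 0 − 273 = -273 (mod 5).
    Reduce coefficients mod 5: 4·t ≡ 2 (mod 5).
    The inverse of 4 mod 5 is 4 (since 4·4 = 16 = 3·5 + 1), so t ≡ 4·2 = 8 ≡ 3 (mod 5).
    Then x = 273 + 684·3 = 2325, valid modulo lcm(684, 5) = 3420: x ≡ 2325 (mod 3420).
Verify against each original: 2325 mod 9 = 3, 2325 mod 19 = 7, 2325 mod 4 = 1, 2325 mod 5 = 0.

x ≡ 2325 (mod 3420).


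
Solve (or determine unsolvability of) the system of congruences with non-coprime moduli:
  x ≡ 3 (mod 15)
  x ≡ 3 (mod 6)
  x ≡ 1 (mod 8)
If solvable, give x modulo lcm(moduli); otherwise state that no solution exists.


Moduli 15, 6, 8 are not pairwise coprime, so CRT works modulo lcm(m_i) when all pairwise compatibility conditions hold.
Pairwise compatibility: gcd(m_i, m_j) must divide a_i - a_j for every pair.
Merge one congruence at a time:
  Start: x ≡ 3 (mod 15).
  Combine with x ≡ 3 (mod 6): gcd(15, 6) = 3; 3 - 3 = 0, which IS divisible by 3, so compatible.
    Write x = 3 + 15·t and substitute into x ≡ 3 (mod 6): 15·t ≡ 3 − 3 = 0 (mod 6).
    Divide the congruence (and modulus) by g = 3: 5·t ≡ 0 (mod 2).
    Reduce coefficients mod 2: 1·t ≡ 0 (mod 2).
    So t ≡ 0 (mod 2).
    Then x = 3 + 15·0 = 3, valid modulo lcm(15, 6) = 30: x ≡ 3 (mod 30).
  Combine with x ≡ 1 (mod 8): gcd(30, 8) = 2; 1 - 3 = -2, which IS divisible by 2, so compatible.
    Write x = 3 + 30·t and substitute into x ≡ 1 (mod 8): 30·t ≡ 1 − 3 = -2 (mod 8).
    Divide the congruence (and modulus) by g = 2: 15·t ≡ -1 (mod 4).
    Reduce coefficients mod 4: 3·t ≡ 3 (mod 4).
    The inverse of 3 mod 4 is 3 (since 3·3 = 9 = 2·4 + 1), so t ≡ 3·3 = 9 ≡ 1 (mod 4).
    Then x = 3 + 30·1 = 33, valid modulo lcm(30, 8) = 120: x ≡ 33 (mod 120).
Verify: 33 mod 15 = 3, 33 mod 6 = 3, 33 mod 8 = 1.

x ≡ 33 (mod 120).


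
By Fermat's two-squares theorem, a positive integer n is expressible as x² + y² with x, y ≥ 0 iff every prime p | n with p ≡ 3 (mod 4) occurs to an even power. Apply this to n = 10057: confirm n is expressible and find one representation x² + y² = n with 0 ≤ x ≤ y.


Step 1: Factor n = 10057 = 89 · 113.
Step 2: Check the mod-4 condition on each prime factor: 89 ≡ 1 (mod 4), exponent 1; 113 ≡ 1 (mod 4), exponent 1.
All primes ≡ 3 (mod 4) appear to even exponent (or don't appear), so by the two-squares theorem n IS expressible as a sum of two squares.
Step 3: Build a representation. Here n = 89 · 113 is a product of primes ≡ 1 (mod 4). Each prime p ≡ 1 (mod 4) is itself a sum of two squares; find a² by testing p − a² for a perfect square:
  89: 89 − 1² = 88, 89 − 2² = 85, 89 − 3² = 80, 89 − 4² = 73, 89 − 5² = 64 = 8² ⇒ 89 = 5² + 8².
  113: 113 − 1² = 112, 113 − 2² = 109, 113 − 3² = 104, 113 − 4² = 97, 113 − 5² = 88, 113 − 6² = 77, 113 − 7² = 64 = 8² ⇒ 113 = 7² + 8².
  Combine using the Brahmagupta–Fibonacci identity (a² + b²)(c² + d²) = (ac − bd)² + (ad + bc)² = (ac + bd)² + (ad − bc)²:
  89 · 113 = 10057: from (5² + 8²)(7² + 8²), take (5·7 − 8·8, 5·8 + 8·7) = (35 − 64, 40 + 56) = (-29, 96); dropping signs (only squares matter) gives (29, 96); check 29² + 96² = 841 + 9216 = 10057 ✓.
Step 4: Order so x ≤ y and verify: 29² + 96² = 841 + 9216 = 10057 = n. ✓

n = 10057 = 29² + 96² (one valid representation with x ≤ y).


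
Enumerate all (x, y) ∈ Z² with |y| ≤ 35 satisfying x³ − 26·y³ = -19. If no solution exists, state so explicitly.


The equation is x³ - 26y³ = -19. For fixed y, x³ = 26·y³ − 19, so a solution requires the RHS to be a perfect cube.
Strategy: iterate y from -35 to 35, compute RHS = 26·y³ − 19, and check whether it is a (positive or negative) perfect cube.
Check small values of y:
  y = 0: RHS = -19 is not a perfect cube.
  y = 1: RHS = 7 is not a perfect cube.
  y = -1: RHS = -45 is not a perfect cube.
  y = 2: RHS = 189 is not a perfect cube.
  y = -2: RHS = -227 is not a perfect cube.
  y = 3: RHS = 683 is not a perfect cube.
  y = -3: RHS = -721 is not a perfect cube.
Continuing the search up to |y| = 35 finds no solutions either.
No (x, y) in the scanned range satisfies the equation.

No integer solutions with |y| ≤ 35.


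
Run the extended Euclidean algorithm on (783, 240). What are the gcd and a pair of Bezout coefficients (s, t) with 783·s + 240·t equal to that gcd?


Euclidean algorithm on (783, 240) — divide until remainder is 0:
  783 = 3 · 240 + 63
  240 = 3 · 63 + 51
  63 = 1 · 51 + 12
  51 = 4 · 12 + 3
  12 = 4 · 3 + 0
gcd(783, 240) = 3.
Track Bezout coefficients alongside the remainders: start with r₀ = 783 = a·1 + b·0 (s = 1, t = 0) and r₁ = 240 = a·0 + b·1 (s = 0, t = 1); each new remainder r_{k+1} = r_{k-1} − q_k·r_k inherits s_{k+1} = s_{k-1} − q_k·s_k, t_{k+1} = t_{k-1} − q_k·t_k, so r_k = a·s_k + b·t_k at every step:
  q = 3: r = 63, s = 1 − 3·0 = 1, t = 0 − 3·1 = -3  (check: 783·1 + 240·(-3) = 63)
  q = 3: r = 51, s = 0 − 3·1 = -3, t = 1 − 3·(-3) = 10  (check: 783·(-3) + 240·10 = 51)
  q = 1: r = 12, s = 1 − 1·(-3) = 4, t = -3 − 1·10 = -13  (check: 783·4 + 240·(-13) = 12)
  q = 4: r = 3, s = -3 − 4·4 = -19, t = 10 − 4·(-13) = 62  (check: 783·(-19) + 240·62 = 3)
The row with r = 3 (the gcd) gives the Bezout coefficients s = -19, t = 62.
Result: 783 · (-19) + 240 · (62) = 3.

gcd(783, 240) = 3; s = -19, t = 62 (check: 783·(-19) + 240·62 = 3).


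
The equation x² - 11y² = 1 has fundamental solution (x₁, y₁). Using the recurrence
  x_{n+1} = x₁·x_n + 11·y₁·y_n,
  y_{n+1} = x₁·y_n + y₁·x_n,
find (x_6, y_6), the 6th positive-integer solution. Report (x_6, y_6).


Step 1: Find the fundamental solution (x₁, y₁) of x² - 11y² = 1.
  Expand √11 as a continued fraction. a₀ = ⌊√11⌋ = 3; iterate m_{k+1} = d_k·a_k − m_k, d_{k+1} = (11 − m_{k+1}²)/d_k, a_{k+1} = ⌊(a₀ + m_{k+1})/d_{k+1}⌋ (starting m₀ = 0, d₀ = 1), with convergents p_k = a_k·p_{k-1} + p_{k-2}, q_k = a_k·q_{k-1} + q_{k-2} (p₋₁ = 1, q₋₁ = 0):
  k = 0: a₀ = 3; p₀/q₀ = 3/1; p₀² − 11·q₀² = 9 − 11 = -2.
  k = 1: m = 3, d = 2, a = ⌊(3 + 3)/2⌋ = 3; p/q = (3·3 + 1)/(3·1 + 0) = 10/3; p² − 11·q² = 100 − 99 = 1.
  The first convergent with p² − 11·q² = 1 gives the fundamental solution (x₁, y₁) = (10, 3).
Step 2: Apply the recurrence (x_{n+1}, y_{n+1}) = (x₁x_n + 11y₁y_n, x₁y_n + y₁x_n) repeatedly.
  From (x_1, y_1) = (10, 3): x_2 = 10·10 + 11·3·3 = 199; y_2 = 10·3 + 3·10 = 60.
  From (x_2, y_2) = (199, 60): x_3 = 10·199 + 11·3·60 = 3970; y_3 = 10·60 + 3·199 = 1197.
  From (x_3, y_3) = (3970, 1197): x_4 = 10·3970 + 11·3·1197 = 79201; y_4 = 10·1197 + 3·3970 = 23880.
  From (x_4, y_4) = (79201, 23880): x_5 = 10·79201 + 11·3·23880 = 1580050; y_5 = 10·23880 + 3·79201 = 476403.
  From (x_5, y_5) = (1580050, 476403): x_6 = 10·1580050 + 11·3·476403 = 31521799; y_6 = 10·476403 + 3·1580050 = 9504180.
Step 3: Verify x_6² - 11·y_6² = 993623812196401 - 993623812196400 = 1 (should be 1). ✓

(x_1, y_1) = (10, 3); (x_6, y_6) = (31521799, 9504180).


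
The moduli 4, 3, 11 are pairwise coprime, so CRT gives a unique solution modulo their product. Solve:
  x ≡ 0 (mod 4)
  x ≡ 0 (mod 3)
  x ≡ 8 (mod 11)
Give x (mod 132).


Moduli 4, 3, 11 are pairwise coprime; by CRT there is a unique solution modulo M = 4 · 3 · 11 = 132.
Solve pairwise, accumulating the modulus:
  Start with x ≡ 0 (mod 4).
  Combine with x ≡ 0 (mod 3): since gcd(4, 3) = 1, we get a unique residue mod 12.
    Write x = 0 + 4·t and substitute into x ≡ 0 (mod 3): 4·t ≡ 0 − 0 = 0 (mod 3).
    Reduce coefficients mod 3: 1·t ≡ 0 (mod 3).
    So t ≡ 0 (mod 3).
    Then x = 0 + 4·0 = 0, valid modulo lcm(4, 3) = 12: x ≡ 0 (mod 12).
  Combine with x ≡ 8 (mod 11): since gcd(12, 11) = 1, we get a unique residue mod 132.
    Write x = 0 + 12·t and substitute into x ≡ 8 (mod 11): 12·t ≡ 8 − 0 = 8 (mod 11).
    Reduce coefficients mod 11: 1·t ≡ 8 (mod 11).
    So t ≡ 8 (mod 11).
    Then x = 0 + 12·8 = 96, valid modulo lcm(12, 11) = 132: x ≡ 96 (mod 132).
Verify: 96 mod 4 = 0 ✓, 96 mod 3 = 0 ✓, 96 mod 11 = 8 ✓.

x ≡ 96 (mod 132).


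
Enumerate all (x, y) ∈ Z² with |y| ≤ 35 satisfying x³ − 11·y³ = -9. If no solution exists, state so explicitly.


The equation is x³ - 11y³ = -9. For fixed y, x³ = 11·y³ − 9, so a solution requires the RHS to be a perfect cube.
Strategy: iterate y from -35 to 35, compute RHS = 11·y³ − 9, and check whether it is a (positive or negative) perfect cube.
Check small values of y:
  y = 0: RHS = -9 is not a perfect cube.
  y = 1: RHS = 2 is not a perfect cube.
  y = -1: RHS = -20 is not a perfect cube.
  y = 2: RHS = 79 is not a perfect cube.
  y = -2: RHS = -97 is not a perfect cube.
  y = 3: RHS = 288 is not a perfect cube.
  y = -3: RHS = -306 is not a perfect cube.
Continuing the search up to |y| = 35 finds no solutions either.
No (x, y) in the scanned range satisfies the equation.

No integer solutions with |y| ≤ 35.


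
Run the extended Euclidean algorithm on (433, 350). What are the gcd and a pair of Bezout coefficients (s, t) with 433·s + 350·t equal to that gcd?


Euclidean algorithm on (433, 350) — divide until remainder is 0:
  433 = 1 · 350 + 83
  350 = 4 · 83 + 18
  83 = 4 · 18 + 11
  18 = 1 · 11 + 7
  11 = 1 · 7 + 4
  7 = 1 · 4 + 3
  4 = 1 · 3 + 1
  3 = 3 · 1 + 0
gcd(433, 350) = 1.
Track Bezout coefficients alongside the remainders: start with r₀ = 433 = a·1 + b·0 (s = 1, t = 0) and r₁ = 350 = a·0 + b·1 (s = 0, t = 1); each new remainder r_{k+1} = r_{k-1} − q_k·r_k inherits s_{k+1} = s_{k-1} − q_k·s_k, t_{k+1} = t_{k-1} − q_k·t_k, so r_k = a·s_k + b·t_k at every step:
  q = 1: r = 83, s = 1 − 1·0 = 1, t = 0 − 1·1 = -1  (check: 433·1 + 350·(-1) = 83)
  q = 4: r = 18, s = 0 − 4·1 = -4, t = 1 − 4·(-1) = 5  (check: 433·(-4) + 350·5 = 18)
  q = 4: r = 11, s = 1 − 4·(-4) = 17, t = -1 − 4·5 = -21  (check: 433·17 + 350·(-21) = 11)
  q = 1: r = 7, s = -4 − 1·17 = -21, t = 5 − 1·(-21) = 26  (check: 433·(-21) + 350·26 = 7)
  q = 1: r = 4, s = 17 − 1·(-21) = 38, t = -21 − 1·26 = -47  (check: 433·38 + 350·(-47) = 4)
  q = 1: r = 3, s = -21 − 1·38 = -59, t = 26 − 1·(-47) = 73  (check: 433·(-59) + 350·73 = 3)
  q = 1: r = 1, s = 38 − 1·(-59) = 97, t = -47 − 1·73 = -120  (check: 433·97 + 350·(-120) = 1)
The row with r = 1 (the gcd) gives the Bezout coefficients s = 97, t = -120.
Result: 433 · (97) + 350 · (-120) = 1.

gcd(433, 350) = 1; s = 97, t = -120 (check: 433·97 + 350·(-120) = 1).


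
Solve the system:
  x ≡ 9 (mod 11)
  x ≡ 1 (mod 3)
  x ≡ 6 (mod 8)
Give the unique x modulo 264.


Moduli 11, 3, 8 are pairwise coprime; by CRT there is a unique solution modulo M = 11 · 3 · 8 = 264.
Solve pairwise, accumulating the modulus:
  Start with x ≡ 9 (mod 11).
  Combine with x ≡ 1 (mod 3): since gcd(11, 3) = 1, we get a unique residue mod 33.
    Write x = 9 + 11·t and substitute into x ≡ 1 (mod 3): 11·t ≡ 1 − 9 = -8 (mod 3).
    Reduce coefficients mod 3: 2·t ≡ 1 (mod 3).
    The inverse of 2 mod 3 is 2 (since 2·2 = 4 = 1·3 + 1), so t ≡ 2·1 = 2 ≡ 2 (mod 3).
    Then x = 9 + 11·2 = 31, valid modulo lcm(11, 3) = 33: x ≡ 31 (mod 33).
  Combine with x ≡ 6 (mod 8): since gcd(33, 8) = 1, we get a unique residue mod 264.
    Write x = 31 + 33·t and substitute into x ≡ 6 (mod 8): 33·t ≡ 6 − 31 = -25 (mod 8).
    Reduce coefficients mod 8: 1·t ≡ 7 (mod 8).
    So t ≡ 7 (mod 8).
    Then x = 31 + 33·7 = 262, valid modulo lcm(33, 8) = 264: x ≡ 262 (mod 264).
Verify: 262 mod 11 = 9 ✓, 262 mod 3 = 1 ✓, 262 mod 8 = 6 ✓.

x ≡ 262 (mod 264).


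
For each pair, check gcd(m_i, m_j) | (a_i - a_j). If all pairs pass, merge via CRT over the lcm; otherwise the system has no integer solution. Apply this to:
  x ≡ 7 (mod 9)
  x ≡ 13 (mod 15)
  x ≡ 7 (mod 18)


Moduli 9, 15, 18 are not pairwise coprime, so CRT works modulo lcm(m_i) when all pairwise compatibility conditions hold.
Pairwise compatibility: gcd(m_i, m_j) must divide a_i - a_j for every pair.
Merge one congruence at a time:
  Start: x ≡ 7 (mod 9).
  Combine with x ≡ 13 (mod 15): gcd(9, 15) = 3; 13 - 7 = 6, which IS divisible by 3, so compatible.
    Write x = 7 + 9·t and substitute into x ≡ 13 (mod 15): 9·t ≡ 13 − 7 = 6 (mod 15).
    Divide the congruence (and modulus) by g = 3: 3·t ≡ 2 (mod 5).
    The inverse of 3 mod 5 is 2 (since 3·2 = 6 = 1·5 + 1), so t ≡ 2·2 = 4 ≡ 4 (mod 5).
    Then x = 7 + 9·4 = 43, valid modulo lcm(9, 15) = 45: x ≡ 43 (mod 45).
  Combine with x ≡ 7 (mod 18): gcd(45, 18) = 9; 7 - 43 = -36, which IS divisible by 9, so compatible.
    Write x = 43 + 45·t and substitute into x ≡ 7 (mod 18): 45·t ≡ 7 − 43 = -36 (mod 18).
    Divide the congruence (and modulus) by g = 9: 5·t ≡ -4 (mod 2).
    Reduce coefficients mod 2: 1·t ≡ 0 (mod 2).
    So t ≡ 0 (mod 2).
    Then x = 43 + 45·0 = 43, valid modulo lcm(45, 18) = 90: x ≡ 43 (mod 90).
Verify: 43 mod 9 = 7, 43 mod 15 = 13, 43 mod 18 = 7.

x ≡ 43 (mod 90).


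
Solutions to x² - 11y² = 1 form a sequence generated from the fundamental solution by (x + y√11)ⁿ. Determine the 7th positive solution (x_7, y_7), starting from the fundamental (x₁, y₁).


Step 1: Find the fundamental solution (x₁, y₁) of x² - 11y² = 1.
  Expand √11 as a continued fraction. a₀ = ⌊√11⌋ = 3; iterate m_{k+1} = d_k·a_k − m_k, d_{k+1} = (11 − m_{k+1}²)/d_k, a_{k+1} = ⌊(a₀ + m_{k+1})/d_{k+1}⌋ (starting m₀ = 0, d₀ = 1), with convergents p_k = a_k·p_{k-1} + p_{k-2}, q_k = a_k·q_{k-1} + q_{k-2} (p₋₁ = 1, q₋₁ = 0):
  k = 0: a₀ = 3; p₀/q₀ = 3/1; p₀² − 11·q₀² = 9 − 11 = -2.
  k = 1: m = 3, d = 2, a = ⌊(3 + 3)/2⌋ = 3; p/q = (3·3 + 1)/(3·1 + 0) = 10/3; p² − 11·q² = 100 − 99 = 1.
  The first convergent with p² − 11·q² = 1 gives the fundamental solution (x₁, y₁) = (10, 3).
Step 2: Apply the recurrence (x_{n+1}, y_{n+1}) = (x₁x_n + 11y₁y_n, x₁y_n + y₁x_n) repeatedly.
  From (x_1, y_1) = (10, 3): x_2 = 10·10 + 11·3·3 = 199; y_2 = 10·3 + 3·10 = 60.
  From (x_2, y_2) = (199, 60): x_3 = 10·199 + 11·3·60 = 3970; y_3 = 10·60 + 3·199 = 1197.
  From (x_3, y_3) = (3970, 1197): x_4 = 10·3970 + 11·3·1197 = 79201; y_4 = 10·1197 + 3·3970 = 23880.
  From (x_4, y_4) = (79201, 23880): x_5 = 10·79201 + 11·3·23880 = 1580050; y_5 = 10·23880 + 3·79201 = 476403.
  From (x_5, y_5) = (1580050, 476403): x_6 = 10·1580050 + 11·3·476403 = 31521799; y_6 = 10·476403 + 3·1580050 = 9504180.
  From (x_6, y_6) = (31521799, 9504180): x_7 = 10·31521799 + 11·3·9504180 = 628855930; y_7 = 10·9504180 + 3·31521799 = 189607197.
Step 3: Verify x_7² - 11·y_7² = 395459780696164900 - 395459780696164899 = 1 (should be 1). ✓

(x_1, y_1) = (10, 3); (x_7, y_7) = (628855930, 189607197).


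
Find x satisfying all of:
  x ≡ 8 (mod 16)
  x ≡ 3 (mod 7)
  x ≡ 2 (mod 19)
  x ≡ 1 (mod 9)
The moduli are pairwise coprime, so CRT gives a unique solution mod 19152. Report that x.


Product of moduli M = 16 · 7 · 19 · 9 = 19152.
Merge one congruence at a time:
  Start: x ≡ 8 (mod 16).
  Combine with x ≡ 3 (mod 7); new modulus lcm = 112.
    Write x = 8 + 16·t and substitute into x ≡ 3 (mod 7): 16·t ≡ 3 − 8 = -5 (mod 7).
    Reduce coefficients mod 7: 2·t ≡ 2 (mod 7).
    The inverse of 2 mod 7 is 4 (since 2·4 = 8 = 1·7 + 1), so t ≡ 4·2 = 8 ≡ 1 (mod 7).
    Then x = 8 + 16·1 = 24, valid modulo lcm(16, 7) = 112: x ≡ 24 (mod 112).
  Combine with x ≡ 2 (mod 19); new modulus lcm = 2128.
    Write x = 24 + 112·t and substitute into x ≡ 2 (mod 19): 112·t ≡ 2 − 24 = -22 (mod 19).
    Reduce coefficients mod 19: 17·t ≡ 16 (mod 19).
    The inverse of 17 mod 19 is 9 (since 17·9 = 153 = 8·19 + 1), so t ≡ 9·16 = 144 ≡ 11 (mod 19).
    Then x = 24 + 112·11 = 1256, valid modulo lcm(112, 19) = 2128: x ≡ 1256 (mod 2128).
  Combine with x ≡ 1 (mod 9); new modulus lcm = 19152.
    Write x = 1256 + 2128·t and substitute into x ≡ 1 (mod 9): 2128·t ≡ 1 − 1256 = -1255 (mod 9).
    Reduce coefficients mod 9: 4·t ≡ 5 (mod 9).
    The inverse of 4 mod 9 is 7 (since 4·7 = 28 = 3·9 + 1), so t ≡ 7·5 = 35 ≡ 8 (mod 9).
    Then x = 1256 + 2128·8 = 18280, valid modulo lcm(2128, 9) = 19152: x ≡ 18280 (mod 19152).
Verify against each original: 18280 mod 16 = 8, 18280 mod 7 = 3, 18280 mod 19 = 2, 18280 mod 9 = 1.

x ≡ 18280 (mod 19152).


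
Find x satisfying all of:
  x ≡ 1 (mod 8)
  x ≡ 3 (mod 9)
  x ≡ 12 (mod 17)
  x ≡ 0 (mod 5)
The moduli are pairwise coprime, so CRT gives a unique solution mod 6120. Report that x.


Product of moduli M = 8 · 9 · 17 · 5 = 6120.
Merge one congruence at a time:
  Start: x ≡ 1 (mod 8).
  Combine with x ≡ 3 (mod 9); new modulus lcm = 72.
    Write x = 1 + 8·t and substitute into x ≡ 3 (mod 9): 8·t ≡ 3 − 1 = 2 (mod 9).
    The inverse of 8 mod 9 is 8 (since 8·8 = 64 = 7·9 + 1), so t ≡ 8·2 = 16 ≡ 7 (mod 9).
    Then x = 1 + 8·7 = 57, valid modulo lcm(8, 9) = 72: x ≡ 57 (mod 72).
  Combine with x ≡ 12 (mod 17); new modulus lcm = 1224.
    Write x = 57 + 72·t and substitute into x ≡ 12 (mod 17): 72·t ≡ 12 − 57 = -45 (mod 17).
    Reduce coefficients mod 17: 4·t ≡ 6 (mod 17).
    The inverse of 4 mod 17 is 13 (since 4·13 = 52 = 3·17 + 1), so t ≡ 13·6 = 78 ≡ 10 (mod 17).
    Then x = 57 + 72·10 = 777, valid modulo lcm(72, 17) = 1224: x ≡ 777 (mod 1224).
  Combine with x ≡ 0 (mod 5); new modulus lcm = 6120.
    Write x = 777 + 1224·t and substitute into x ≡ 0 (mod 5): 1224·t ≡ 0 − 777 = -777 (mod 5).
    Reduce coefficients mod 5: 4·t ≡ 3 (mod 5).
    The inverse of 4 mod 5 is 4 (since 4·4 = 16 = 3·5 + 1), so t ≡ 4·3 = 12 ≡ 2 (mod 5).
    Then x = 777 + 1224·2 = 3225, valid modulo lcm(1224, 5) = 6120: x ≡ 3225 (mod 6120).
Verify against each original: 3225 mod 8 = 1, 3225 mod 9 = 3, 3225 mod 17 = 12, 3225 mod 5 = 0.

x ≡ 3225 (mod 6120).


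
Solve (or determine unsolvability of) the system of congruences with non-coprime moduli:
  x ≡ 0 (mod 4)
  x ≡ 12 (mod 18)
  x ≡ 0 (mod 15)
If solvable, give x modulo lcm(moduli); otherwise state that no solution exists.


Moduli 4, 18, 15 are not pairwise coprime, so CRT works modulo lcm(m_i) when all pairwise compatibility conditions hold.
Pairwise compatibility: gcd(m_i, m_j) must divide a_i - a_j for every pair.
Merge one congruence at a time:
  Start: x ≡ 0 (mod 4).
  Combine with x ≡ 12 (mod 18): gcd(4, 18) = 2; 12 - 0 = 12, which IS divisible by 2, so compatible.
    Write x = 0 + 4·t and substitute into x ≡ 12 (mod 18): 4·t ≡ 12 − 0 = 12 (mod 18).
    Divide the congruence (and modulus) by g = 2: 2·t ≡ 6 (mod 9).
    The inverse of 2 mod 9 is 5 (since 2·5 = 10 = 1·9 + 1), so t ≡ 5·6 = 30 ≡ 3 (mod 9).
    Then x = 0 + 4·3 = 12, valid modulo lcm(4, 18) = 36: x ≡ 12 (mod 36).
  Combine with x ≡ 0 (mod 15): gcd(36, 15) = 3; 0 - 12 = -12, which IS divisible by 3, so compatible.
    Write x = 12 + 36·t and substitute into x ≡ 0 (mod 15): 36·t ≡ 0 − 12 = -12 (mod 15).
    Divide the congruence (and modulus) by g = 3: 12·t ≡ -4 (mod 5).
    Reduce coefficients mod 5: 2·t ≡ 1 (mod 5).
    The inverse of 2 mod 5 is 3 (since 2·3 = 6 = 1·5 + 1), so t ≡ 3·1 = 3 ≡ 3 (mod 5).
    Then x = 12 + 36·3 = 120, valid modulo lcm(36, 15) = 180: x ≡ 120 (mod 180).
Verify: 120 mod 4 = 0, 120 mod 18 = 12, 120 mod 15 = 0.

x ≡ 120 (mod 180).


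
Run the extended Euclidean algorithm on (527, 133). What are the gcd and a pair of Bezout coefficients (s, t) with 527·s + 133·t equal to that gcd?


Euclidean algorithm on (527, 133) — divide until remainder is 0:
  527 = 3 · 133 + 128
  133 = 1 · 128 + 5
  128 = 25 · 5 + 3
  5 = 1 · 3 + 2
  3 = 1 · 2 + 1
  2 = 2 · 1 + 0
gcd(527, 133) = 1.
Track Bezout coefficients alongside the remainders: start with r₀ = 527 = a·1 + b·0 (s = 1, t = 0) and r₁ = 133 = a·0 + b·1 (s = 0, t = 1); each new remainder r_{k+1} = r_{k-1} − q_k·r_k inherits s_{k+1} = s_{k-1} − q_k·s_k, t_{k+1} = t_{k-1} − q_k·t_k, so r_k = a·s_k + b·t_k at every step:
  q = 3: r = 128, s = 1 − 3·0 = 1, t = 0 − 3·1 = -3  (check: 527·1 + 133·(-3) = 128)
  q = 1: r = 5, s = 0 − 1·1 = -1, t = 1 − 1·(-3) = 4  (check: 527·(-1) + 133·4 = 5)
  q = 25: r = 3, s = 1 − 25·(-1) = 26, t = -3 − 25·4 = -103  (check: 527·26 + 133·(-103) = 3)
  q = 1: r = 2, s = -1 − 1·26 = -27, t = 4 − 1·(-103) = 107  (check: 527·(-27) + 133·107 = 2)
  q = 1: r = 1, s = 26 − 1·(-27) = 53, t = -103 − 1·107 = -210  (check: 527·53 + 133·(-210) = 1)
The row with r = 1 (the gcd) gives the Bezout coefficients s = 53, t = -210.
Result: 527 · (53) + 133 · (-210) = 1.

gcd(527, 133) = 1; s = 53, t = -210 (check: 527·53 + 133·(-210) = 1).


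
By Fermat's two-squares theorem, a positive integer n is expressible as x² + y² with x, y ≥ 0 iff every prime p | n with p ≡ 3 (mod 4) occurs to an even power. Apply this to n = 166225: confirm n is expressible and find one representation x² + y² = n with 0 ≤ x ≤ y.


Step 1: Factor n = 166225 = 5^2 · 61 · 109.
Step 2: Check the mod-4 condition on each prime factor: 5 ≡ 1 (mod 4), exponent 2; 61 ≡ 1 (mod 4), exponent 1; 109 ≡ 1 (mod 4), exponent 1.
All primes ≡ 3 (mod 4) appear to even exponent (or don't appear), so by the two-squares theorem n IS expressible as a sum of two squares.
Step 3: Build a representation. Group n = k² · m with k = 5 and m = 61 · 109 = 6649 (a product of primes ≡ 1 (mod 4)); a representation of m scales to one of n via (k·x)² + (k·y)² = k²(x² + y²). Each prime p ≡ 1 (mod 4) is itself a sum of two squares; find a² by testing p − a² for a perfect square:
  61: 61 − 1² = 60, 61 − 2² = 57, 61 − 3² = 52, 61 − 4² = 45, 61 − 5² = 36 = 6² ⇒ 61 = 5² + 6².
  109: 109 − 1² = 108, 109 − 2² = 105, 109 − 3² = 100 = 10² ⇒ 109 = 3² + 10².
  Combine using the Brahmagupta–Fibonacci identity (a² + b²)(c² + d²) = (ac − bd)² + (ad + bc)² = (ac + bd)² + (ad − bc)²:
  61 · 109 = 6649: from (5² + 6²)(3² + 10²), take (5·3 − 6·10, 5·10 + 6·3) = (15 − 60, 50 + 18) = (-45, 68); dropping signs (only squares matter) gives (45, 68); check 45² + 68² = 2025 + 4624 = 6649 ✓.
  Scale by k = 5: (5·45, 5·68) = (225, 340).
Step 4: Order so x ≤ y and verify: 225² + 340² = 50625 + 115600 = 166225 = n. ✓

n = 166225 = 225² + 340² (one valid representation with x ≤ y).


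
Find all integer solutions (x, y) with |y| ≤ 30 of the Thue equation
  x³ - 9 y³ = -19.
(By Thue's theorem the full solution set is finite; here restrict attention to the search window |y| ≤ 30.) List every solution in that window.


The equation is x³ - 9y³ = -19. For fixed y, x³ = 9·y³ − 19, so a solution requires the RHS to be a perfect cube.
Strategy: iterate y from -30 to 30, compute RHS = 9·y³ − 19, and check whether it is a (positive or negative) perfect cube.
Check small values of y:
  y = 0: RHS = -19 is not a perfect cube.
  y = 1: RHS = -10 is not a perfect cube.
  y = -1: RHS = -28 is not a perfect cube.
  y = 2: RHS = 53 is not a perfect cube.
  y = -2: RHS = -91 is not a perfect cube.
  y = 3: RHS = 224 is not a perfect cube.
  y = -3: RHS = -262 is not a perfect cube.
Continuing the search up to |y| = 30 finds no solutions either.
No (x, y) in the scanned range satisfies the equation.

No integer solutions with |y| ≤ 30.


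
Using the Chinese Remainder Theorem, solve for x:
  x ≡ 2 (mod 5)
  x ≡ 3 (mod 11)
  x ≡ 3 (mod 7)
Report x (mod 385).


Moduli 5, 11, 7 are pairwise coprime; by CRT there is a unique solution modulo M = 5 · 11 · 7 = 385.
Solve pairwise, accumulating the modulus:
  Start with x ≡ 2 (mod 5).
  Combine with x ≡ 3 (mod 11): since gcd(5, 11) = 1, we get a unique residue mod 55.
    Write x = 2 + 5·t and substitute into x ≡ 3 (mod 11): 5·t ≡ 3 − 2 = 1 (mod 11).
    The inverse of 5 mod 11 is 9 (since 5·9 = 45 = 4·11 + 1), so t ≡ 9·1 = 9 ≡ 9 (mod 11).
    Then x = 2 + 5·9 = 47, valid modulo lcm(5, 11) = 55: x ≡ 47 (mod 55).
  Combine with x ≡ 3 (mod 7): since gcd(55, 7) = 1, we get a unique residue mod 385.
    Write x = 47 + 55·t and substitute into x ≡ 3 (mod 7): 55·t ≡ 3 − 47 = -44 (mod 7).
    Reduce coefficients mod 7: 6·t ≡ 5 (mod 7).
    The inverse of 6 mod 7 is 6 (since 6·6 = 36 = 5·7 + 1), so t ≡ 6·5 = 30 ≡ 2 (mod 7).
    Then x = 47 + 55·2 = 157, valid modulo lcm(55, 7) = 385: x ≡ 157 (mod 385).
Verify: 157 mod 5 = 2 ✓, 157 mod 11 = 3 ✓, 157 mod 7 = 3 ✓.

x ≡ 157 (mod 385).


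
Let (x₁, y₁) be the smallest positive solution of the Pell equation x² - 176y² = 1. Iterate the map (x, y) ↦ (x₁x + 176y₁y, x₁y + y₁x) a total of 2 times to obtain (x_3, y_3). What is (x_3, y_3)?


Step 1: Find the fundamental solution (x₁, y₁) of x² - 176y² = 1.
  Expand √176 as a continued fraction. a₀ = ⌊√176⌋ = 13; iterate m_{k+1} = d_k·a_k − m_k, d_{k+1} = (176 − m_{k+1}²)/d_k, a_{k+1} = ⌊(a₀ + m_{k+1})/d_{k+1}⌋ (starting m₀ = 0, d₀ = 1), with convergents p_k = a_k·p_{k-1} + p_{k-2}, q_k = a_k·q_{k-1} + q_{k-2} (p₋₁ = 1, q₋₁ = 0):
  k = 0: a₀ = 13; p₀/q₀ = 13/1; p₀² − 176·q₀² = 169 − 176 = -7.
  k = 1: m = 13, d = 7, a = ⌊(13 + 13)/7⌋ = 3; p/q = (3·13 + 1)/(3·1 + 0) = 40/3; p² − 176·q² = 1600 − 1584 = 16.
  k = 2: m = 8, d = 16, a = ⌊(13 + 8)/16⌋ = 1; p/q = (1·40 + 13)/(1·3 + 1) = 53/4; p² − 176·q² = 2809 − 2816 = -7.
  k = 3: m = 8, d = 7, a = ⌊(13 + 8)/7⌋ = 3; p/q = (3·53 + 40)/(3·4 + 3) = 199/15; p² − 176·q² = 39601 − 39600 = 1.
  The first convergent with p² − 176·q² = 1 gives the fundamental solution (x₁, y₁) = (199, 15).
Step 2: Apply the recurrence (x_{n+1}, y_{n+1}) = (x₁x_n + 176y₁y_n, x₁y_n + y₁x_n) repeatedly.
  From (x_1, y_1) = (199, 15): x_2 = 199·199 + 176·15·15 = 79201; y_2 = 199·15 + 15·199 = 5970.
  From (x_2, y_2) = (79201, 5970): x_3 = 199·79201 + 176·15·5970 = 31521799; y_3 = 199·5970 + 15·79201 = 2376045.
Step 3: Verify x_3² - 176·y_3² = 993623812196401 - 993623812196400 = 1 (should be 1). ✓

(x_1, y_1) = (199, 15); (x_3, y_3) = (31521799, 2376045).


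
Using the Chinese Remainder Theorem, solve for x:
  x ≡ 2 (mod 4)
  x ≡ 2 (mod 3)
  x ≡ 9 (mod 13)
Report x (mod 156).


Moduli 4, 3, 13 are pairwise coprime; by CRT there is a unique solution modulo M = 4 · 3 · 13 = 156.
Solve pairwise, accumulating the modulus:
  Start with x ≡ 2 (mod 4).
  Combine with x ≡ 2 (mod 3): since gcd(4, 3) = 1, we get a unique residue mod 12.
    Write x = 2 + 4·t and substitute into x ≡ 2 (mod 3): 4·t ≡ 2 − 2 = 0 (mod 3).
    Reduce coefficients mod 3: 1·t ≡ 0 (mod 3).
    So t ≡ 0 (mod 3).
    Then x = 2 + 4·0 = 2, valid modulo lcm(4, 3) = 12: x ≡ 2 (mod 12).
  Combine with x ≡ 9 (mod 13): since gcd(12, 13) = 1, we get a unique residue mod 156.
    Write x = 2 + 12·t and substitute into x ≡ 9 (mod 13): 12·t ≡ 9 − 2 = 7 (mod 13).
    The inverse of 12 mod 13 is 12 (since 12·12 = 144 = 11·13 + 1), so t ≡ 12·7 = 84 ≡ 6 (mod 13).
    Then x = 2 + 12·6 = 74, valid modulo lcm(12, 13) = 156: x ≡ 74 (mod 156).
Verify: 74 mod 4 = 2 ✓, 74 mod 3 = 2 ✓, 74 mod 13 = 9 ✓.

x ≡ 74 (mod 156).


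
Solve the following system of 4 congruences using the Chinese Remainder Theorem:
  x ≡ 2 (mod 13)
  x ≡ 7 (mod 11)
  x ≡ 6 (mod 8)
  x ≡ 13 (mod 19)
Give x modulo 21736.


Product of moduli M = 13 · 11 · 8 · 19 = 21736.
Merge one congruence at a time:
  Start: x ≡ 2 (mod 13).
  Combine with x ≡ 7 (mod 11); new modulus lcm = 143.
    Write x = 2 + 13·t and substitute into x ≡ 7 (mod 11): 13·t ≡ 7 − 2 = 5 (mod 11).
    Reduce coefficients mod 11: 2·t ≡ 5 (mod 11).
    The inverse of 2 mod 11 is 6 (since 2·6 = 12 = 1·11 + 1), so t ≡ 6·5 = 30 ≡ 8 (mod 11).
    Then x = 2 + 13·8 = 106, valid modulo lcm(13, 11) = 143: x ≡ 106 (mod 143).
  Combine with x ≡ 6 (mod 8); new modulus lcm = 1144.
    Write x = 106 + 143·t and substitute into x ≡ 6 (mod 8): 143·t ≡ 6 − 106 = -100 (mod 8).
    Reduce coefficients mod 8: 7·t ≡ 4 (mod 8).
    The inverse of 7 mod 8 is 7 (since 7·7 = 49 = 6·8 + 1), so t ≡ 7·4 = 28 ≡ 4 (mod 8).
    Then x = 106 + 143·4 = 678, valid modulo lcm(143, 8) = 1144: x ≡ 678 (mod 1144).
  Combine with x ≡ 13 (mod 19); new modulus lcm = 21736.
    Write x = 678 + 1144·t and substitute into x ≡ 13 (mod 19): 1144·t ≡ 13 − 678 = -665 (mod 19).
    Reduce coefficients mod 19: 4·t ≡ 0 (mod 19).
    The inverse of 4 mod 19 is 5 (since 4·5 = 20 = 1·19 + 1), so t ≡ 5·0 = 0 ≡ 0 (mod 19).
    Then x = 678 + 1144·0 = 678, valid modulo lcm(1144, 19) = 21736: x ≡ 678 (mod 21736).
Verify against each original: 678 mod 13 = 2, 678 mod 11 = 7, 678 mod 8 = 6, 678 mod 19 = 13.

x ≡ 678 (mod 21736).
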